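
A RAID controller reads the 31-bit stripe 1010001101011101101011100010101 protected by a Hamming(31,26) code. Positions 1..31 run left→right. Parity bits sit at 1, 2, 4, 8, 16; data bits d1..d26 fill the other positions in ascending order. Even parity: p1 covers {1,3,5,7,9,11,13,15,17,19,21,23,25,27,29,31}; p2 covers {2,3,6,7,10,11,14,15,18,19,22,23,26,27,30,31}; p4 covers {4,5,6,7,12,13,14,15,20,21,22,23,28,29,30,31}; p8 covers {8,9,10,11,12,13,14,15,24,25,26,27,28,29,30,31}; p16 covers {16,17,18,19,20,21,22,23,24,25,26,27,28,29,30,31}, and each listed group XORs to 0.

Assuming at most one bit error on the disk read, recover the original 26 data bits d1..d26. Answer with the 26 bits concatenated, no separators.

10010101110101011000010101

s1 (pos 1,3,5,7,9,11,13,15,17,19,21,23,25,27,29,31): 1⊕1⊕0⊕1⊕0⊕0⊕1⊕0⊕1⊕1⊕1⊕1⊕0⊕1⊕1⊕1 = 1
s2 (pos 2,3,6,7,10,11,14,15,18,19,22,23,26,27,30,31): 0⊕1⊕0⊕1⊕1⊕0⊕1⊕0⊕0⊕1⊕1⊕1⊕0⊕1⊕0⊕1 = 1
s4 (pos 4,5,6,7,12,13,14,15,20,21,22,23,28,29,30,31): 0⊕0⊕0⊕1⊕1⊕1⊕1⊕0⊕0⊕1⊕1⊕1⊕0⊕1⊕0⊕1 = 1
s8 (pos 8,9,10,11,12,13,14,15,24,25,26,27,28,29,30,31): 1⊕0⊕1⊕0⊕1⊕1⊕1⊕0⊕0⊕0⊕0⊕1⊕0⊕1⊕0⊕1 = 0
s16 (pos 16,17,18,19,20,21,22,23,24,25,26,27,28,29,30,31): 1⊕1⊕0⊕1⊕0⊕1⊕1⊕1⊕0⊕0⊕0⊕1⊕0⊕1⊕0⊕1 = 1
Syndrome s16…s1 = 10111 → error at position 23.
Flip position 23: 1010001101011101101011100010101 → 1010001101011101101011000010101
Read data bits from positions 3,5,6,7,9,10,11,12,13,14,15,17,18,19,20,21,22,23,24,25,26,27,28,29,30,31: 10010101110101011000010101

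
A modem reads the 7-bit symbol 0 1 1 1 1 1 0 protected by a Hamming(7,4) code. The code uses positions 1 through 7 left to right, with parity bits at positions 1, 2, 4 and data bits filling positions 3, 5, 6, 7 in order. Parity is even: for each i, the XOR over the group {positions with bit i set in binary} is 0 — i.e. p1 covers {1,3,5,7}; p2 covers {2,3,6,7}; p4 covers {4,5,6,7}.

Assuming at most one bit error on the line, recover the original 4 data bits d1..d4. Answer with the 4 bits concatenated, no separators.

s1 (pos 1,3,5,7): 0⊕1⊕1⊕0 = 0
s2 (pos 2,3,6,7): 1⊕1⊕1⊕0 = 1
s4 (pos 4,5,6,7): 1⊕1⊕1⊕0 = 1
Syndrome s4…s1 = 110 → error at position 6.
Flip position 6: 0111110 → 0111100
Read data bits from positions 3,5,6,7: 1100

1100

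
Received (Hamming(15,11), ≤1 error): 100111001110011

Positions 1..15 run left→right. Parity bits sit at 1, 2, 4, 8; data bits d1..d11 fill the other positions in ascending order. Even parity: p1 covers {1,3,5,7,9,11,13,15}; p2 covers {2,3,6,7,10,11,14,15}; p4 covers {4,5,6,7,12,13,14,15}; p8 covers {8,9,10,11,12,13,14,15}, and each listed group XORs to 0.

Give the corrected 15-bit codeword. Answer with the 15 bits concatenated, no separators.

100111001110010

s1 (pos 1,3,5,7,9,11,13,15): 1⊕0⊕1⊕0⊕1⊕1⊕0⊕1 = 1
s2 (pos 2,3,6,7,10,11,14,15): 0⊕0⊕1⊕0⊕1⊕1⊕1⊕1 = 1
s4 (pos 4,5,6,7,12,13,14,15): 1⊕1⊕1⊕0⊕0⊕0⊕1⊕1 = 1
s8 (pos 8,9,10,11,12,13,14,15): 0⊕1⊕1⊕1⊕0⊕0⊕1⊕1 = 1
Syndrome s8…s1 = 1111 → error at position 15.
Flip position 15: 100111001110011 → 100111001110010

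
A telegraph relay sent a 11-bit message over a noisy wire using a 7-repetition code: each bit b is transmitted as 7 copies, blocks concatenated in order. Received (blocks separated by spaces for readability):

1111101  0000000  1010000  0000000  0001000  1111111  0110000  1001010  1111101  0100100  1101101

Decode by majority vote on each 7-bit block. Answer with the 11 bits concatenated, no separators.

10000100101

Block 1 (1111101): 6 ones → 1
Block 2 (0000000): 0 ones → 0
Block 3 (1010000): 2 ones → 0
Block 4 (0000000): 0 ones → 0
Block 5 (0001000): 1 one → 0
Block 6 (1111111): 7 ones → 1
Block 7 (0110000): 2 ones → 0
Block 8 (1001010): 3 ones → 0
Block 9 (1111101): 6 ones → 1
Block 10 (0100100): 2 ones → 0
Block 11 (1101101): 5 ones → 1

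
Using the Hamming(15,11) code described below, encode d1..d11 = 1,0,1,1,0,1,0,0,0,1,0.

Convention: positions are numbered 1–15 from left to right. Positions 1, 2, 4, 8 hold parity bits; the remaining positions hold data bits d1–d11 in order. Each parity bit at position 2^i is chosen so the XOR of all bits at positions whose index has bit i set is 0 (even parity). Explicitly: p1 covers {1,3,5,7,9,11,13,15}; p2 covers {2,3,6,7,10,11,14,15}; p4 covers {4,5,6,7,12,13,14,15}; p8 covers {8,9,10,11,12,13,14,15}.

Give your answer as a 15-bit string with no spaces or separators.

011101100100010

Place data at non-parity positions: p1 p2 1 p4 0 1 1 p8 0 1 0 0 0 1 0
p1 (pos 1,3,5,7,9,11,13,15): XOR of data positions = 1⊕0⊕1⊕0⊕0⊕0⊕0 = 0
p2 (pos 2,3,6,7,10,11,14,15): XOR of data positions = 1⊕1⊕1⊕1⊕0⊕1⊕0 = 1
p4 (pos 4,5,6,7,12,13,14,15): XOR of data positions = 0⊕1⊕1⊕0⊕0⊕1⊕0 = 1
p8 (pos 8,9,10,11,12,13,14,15): XOR of data positions = 0⊕1⊕0⊕0⊕0⊕1⊕0 = 0
Codeword: 011101100100010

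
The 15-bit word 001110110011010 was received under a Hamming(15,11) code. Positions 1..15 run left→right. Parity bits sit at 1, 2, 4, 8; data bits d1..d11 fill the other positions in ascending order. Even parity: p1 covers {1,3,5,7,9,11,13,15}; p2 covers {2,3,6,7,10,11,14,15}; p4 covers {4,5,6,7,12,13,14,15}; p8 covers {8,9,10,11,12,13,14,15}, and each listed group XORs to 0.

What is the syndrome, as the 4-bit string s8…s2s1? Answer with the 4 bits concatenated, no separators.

0100

s1 (pos 1,3,5,7,9,11,13,15): 0⊕1⊕1⊕1⊕0⊕1⊕0⊕0 = 0
s2 (pos 2,3,6,7,10,11,14,15): 0⊕1⊕0⊕1⊕0⊕1⊕1⊕0 = 0
s4 (pos 4,5,6,7,12,13,14,15): 1⊕1⊕0⊕1⊕1⊕0⊕1⊕0 = 1
s8 (pos 8,9,10,11,12,13,14,15): 1⊕0⊕0⊕1⊕1⊕0⊕1⊕0 = 0
Syndrome s8…s1 = 0100 → error at position 4.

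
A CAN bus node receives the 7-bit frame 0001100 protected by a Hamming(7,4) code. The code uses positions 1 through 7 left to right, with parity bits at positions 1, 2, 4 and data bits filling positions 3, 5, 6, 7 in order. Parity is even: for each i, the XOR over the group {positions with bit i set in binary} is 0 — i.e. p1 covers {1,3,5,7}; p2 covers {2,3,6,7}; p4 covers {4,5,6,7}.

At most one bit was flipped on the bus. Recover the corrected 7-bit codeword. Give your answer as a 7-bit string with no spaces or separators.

1001100

s1 (pos 1,3,5,7): 0⊕0⊕1⊕0 = 1
s2 (pos 2,3,6,7): 0⊕0⊕0⊕0 = 0
s4 (pos 4,5,6,7): 1⊕1⊕0⊕0 = 0
Syndrome s4…s1 = 001 → error at position 1.
Flip position 1: 0001100 → 1001100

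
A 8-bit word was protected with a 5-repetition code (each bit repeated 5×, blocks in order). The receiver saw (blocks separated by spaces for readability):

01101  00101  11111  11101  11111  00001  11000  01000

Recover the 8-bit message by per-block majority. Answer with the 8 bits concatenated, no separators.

Block 1 (01101): 3 ones → 1
Block 2 (00101): 2 ones → 0
Block 3 (11111): 5 ones → 1
Block 4 (11101): 4 ones → 1
Block 5 (11111): 5 ones → 1
Block 6 (00001): 1 one → 0
Block 7 (11000): 2 ones → 0
Block 8 (01000): 1 one → 0

10111000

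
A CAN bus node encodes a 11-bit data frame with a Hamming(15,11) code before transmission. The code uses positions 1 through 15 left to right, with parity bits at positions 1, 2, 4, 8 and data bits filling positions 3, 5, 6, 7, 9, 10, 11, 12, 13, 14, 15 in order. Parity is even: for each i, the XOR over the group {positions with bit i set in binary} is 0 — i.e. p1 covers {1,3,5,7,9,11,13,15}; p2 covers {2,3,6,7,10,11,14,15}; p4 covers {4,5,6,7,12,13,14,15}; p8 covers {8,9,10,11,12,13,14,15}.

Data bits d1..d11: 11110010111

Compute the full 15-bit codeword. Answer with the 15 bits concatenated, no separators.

Place data at non-parity positions: p1 p2 1 p4 1 1 1 p8 0 0 1 0 1 1 1
p1 (pos 1,3,5,7,9,11,13,15): XOR of data positions = 1⊕1⊕1⊕0⊕1⊕1⊕1 = 0
p2 (pos 2,3,6,7,10,11,14,15): XOR of data positions = 1⊕1⊕1⊕0⊕1⊕1⊕1 = 0
p4 (pos 4,5,6,7,12,13,14,15): XOR of data positions = 1⊕1⊕1⊕0⊕1⊕1⊕1 = 0
p8 (pos 8,9,10,11,12,13,14,15): XOR of data positions = 0⊕0⊕1⊕0⊕1⊕1⊕1 = 0
Codeword: 001011100010111

001011100010111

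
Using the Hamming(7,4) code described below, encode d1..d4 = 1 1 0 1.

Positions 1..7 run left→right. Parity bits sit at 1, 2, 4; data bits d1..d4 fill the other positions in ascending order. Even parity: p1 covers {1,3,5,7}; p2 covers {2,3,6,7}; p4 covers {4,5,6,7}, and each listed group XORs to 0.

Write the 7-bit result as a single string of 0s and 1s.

Place data at non-parity positions: p1 p2 1 p4 1 0 1
p1 (pos 1,3,5,7): XOR of data positions = 1⊕1⊕1 = 1
p2 (pos 2,3,6,7): XOR of data positions = 1⊕0⊕1 = 0
p4 (pos 4,5,6,7): XOR of data positions = 1⊕0⊕1 = 0
Codeword: 1010101

1010101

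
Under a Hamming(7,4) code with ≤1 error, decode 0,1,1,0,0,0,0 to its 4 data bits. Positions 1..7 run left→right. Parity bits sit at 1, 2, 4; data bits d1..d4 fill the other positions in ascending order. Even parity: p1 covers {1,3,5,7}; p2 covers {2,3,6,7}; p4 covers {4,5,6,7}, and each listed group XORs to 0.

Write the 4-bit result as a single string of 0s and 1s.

1000

s1 (pos 1,3,5,7): 0⊕1⊕0⊕0 = 1
s2 (pos 2,3,6,7): 1⊕1⊕0⊕0 = 0
s4 (pos 4,5,6,7): 0⊕0⊕0⊕0 = 0
Syndrome s4…s1 = 001 → error at position 1.
Flip position 1: 0110000 → 1110000
Read data bits from positions 3,5,6,7: 1000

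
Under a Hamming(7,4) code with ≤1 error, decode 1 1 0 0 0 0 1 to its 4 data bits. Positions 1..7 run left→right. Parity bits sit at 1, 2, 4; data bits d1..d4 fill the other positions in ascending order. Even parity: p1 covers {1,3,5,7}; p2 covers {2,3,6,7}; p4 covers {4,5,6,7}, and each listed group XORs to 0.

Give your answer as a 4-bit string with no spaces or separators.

s1 (pos 1,3,5,7): 1⊕0⊕0⊕1 = 0
s2 (pos 2,3,6,7): 1⊕0⊕0⊕1 = 0
s4 (pos 4,5,6,7): 0⊕0⊕0⊕1 = 1
Syndrome s4…s1 = 100 → error at position 4.
Flip position 4: 1100001 → 1101001
Read data bits from positions 3,5,6,7: 0001

0001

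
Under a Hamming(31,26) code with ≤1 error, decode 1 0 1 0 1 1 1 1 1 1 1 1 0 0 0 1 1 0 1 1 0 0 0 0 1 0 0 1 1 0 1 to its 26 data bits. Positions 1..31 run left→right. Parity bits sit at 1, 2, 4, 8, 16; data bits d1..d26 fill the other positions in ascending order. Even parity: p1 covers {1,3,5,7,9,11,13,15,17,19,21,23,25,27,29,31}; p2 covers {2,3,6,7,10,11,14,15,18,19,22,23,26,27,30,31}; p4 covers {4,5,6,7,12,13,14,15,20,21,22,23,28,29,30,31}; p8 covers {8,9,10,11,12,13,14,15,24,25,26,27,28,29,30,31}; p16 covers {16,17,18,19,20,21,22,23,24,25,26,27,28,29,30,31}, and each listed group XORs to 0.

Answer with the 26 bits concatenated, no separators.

s1 (pos 1,3,5,7,9,11,13,15,17,19,21,23,25,27,29,31): 1⊕1⊕1⊕1⊕1⊕1⊕0⊕0⊕1⊕1⊕0⊕0⊕1⊕0⊕1⊕1 = 1
s2 (pos 2,3,6,7,10,11,14,15,18,19,22,23,26,27,30,31): 0⊕1⊕1⊕1⊕1⊕1⊕0⊕0⊕0⊕1⊕0⊕0⊕0⊕0⊕0⊕1 = 1
s4 (pos 4,5,6,7,12,13,14,15,20,21,22,23,28,29,30,31): 0⊕1⊕1⊕1⊕1⊕0⊕0⊕0⊕1⊕0⊕0⊕0⊕1⊕1⊕0⊕1 = 0
s8 (pos 8,9,10,11,12,13,14,15,24,25,26,27,28,29,30,31): 1⊕1⊕1⊕1⊕1⊕0⊕0⊕0⊕0⊕1⊕0⊕0⊕1⊕1⊕0⊕1 = 1
s16 (pos 16,17,18,19,20,21,22,23,24,25,26,27,28,29,30,31): 1⊕1⊕0⊕1⊕1⊕0⊕0⊕0⊕0⊕1⊕0⊕0⊕1⊕1⊕0⊕1 = 0
Syndrome s16…s1 = 01011 → error at position 11.
Flip position 11: 1010111111110001101100001001101 → 1010111111010001101100001001101
Read data bits from positions 3,5,6,7,9,10,11,12,13,14,15,17,18,19,20,21,22,23,24,25,26,27,28,29,30,31: 11111101000101100001001101

11111101000101100001001101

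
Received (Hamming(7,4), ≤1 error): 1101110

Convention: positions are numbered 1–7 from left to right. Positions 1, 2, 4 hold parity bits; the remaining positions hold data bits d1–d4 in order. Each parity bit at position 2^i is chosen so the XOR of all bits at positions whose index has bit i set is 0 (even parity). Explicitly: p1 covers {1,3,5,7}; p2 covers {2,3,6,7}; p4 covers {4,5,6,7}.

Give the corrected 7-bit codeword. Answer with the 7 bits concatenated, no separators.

s1 (pos 1,3,5,7): 1⊕0⊕1⊕0 = 0
s2 (pos 2,3,6,7): 1⊕0⊕1⊕0 = 0
s4 (pos 4,5,6,7): 1⊕1⊕1⊕0 = 1
Syndrome s4…s1 = 100 → error at position 4.
Flip position 4: 1101110 → 1100110

1100110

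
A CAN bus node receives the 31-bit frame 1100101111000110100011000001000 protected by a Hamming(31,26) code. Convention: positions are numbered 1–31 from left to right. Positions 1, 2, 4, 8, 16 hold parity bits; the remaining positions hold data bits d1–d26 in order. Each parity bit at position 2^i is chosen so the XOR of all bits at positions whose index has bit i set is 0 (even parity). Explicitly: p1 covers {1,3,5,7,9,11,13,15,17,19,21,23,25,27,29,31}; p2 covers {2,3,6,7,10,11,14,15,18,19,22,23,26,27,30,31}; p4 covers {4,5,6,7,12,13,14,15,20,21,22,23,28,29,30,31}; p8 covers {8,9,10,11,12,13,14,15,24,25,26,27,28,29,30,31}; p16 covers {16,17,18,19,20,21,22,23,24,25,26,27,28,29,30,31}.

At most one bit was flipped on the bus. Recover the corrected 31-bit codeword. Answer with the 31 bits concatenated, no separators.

s1 (pos 1,3,5,7,9,11,13,15,17,19,21,23,25,27,29,31): 1⊕0⊕1⊕1⊕1⊕0⊕0⊕1⊕1⊕0⊕1⊕0⊕0⊕0⊕0⊕0 = 1
s2 (pos 2,3,6,7,10,11,14,15,18,19,22,23,26,27,30,31): 1⊕0⊕0⊕1⊕1⊕0⊕1⊕1⊕0⊕0⊕1⊕0⊕0⊕0⊕0⊕0 = 0
s4 (pos 4,5,6,7,12,13,14,15,20,21,22,23,28,29,30,31): 0⊕1⊕0⊕1⊕0⊕0⊕1⊕1⊕0⊕1⊕1⊕0⊕1⊕0⊕0⊕0 = 1
s8 (pos 8,9,10,11,12,13,14,15,24,25,26,27,28,29,30,31): 1⊕1⊕1⊕0⊕0⊕0⊕1⊕1⊕0⊕0⊕0⊕0⊕1⊕0⊕0⊕0 = 0
s16 (pos 16,17,18,19,20,21,22,23,24,25,26,27,28,29,30,31): 0⊕1⊕0⊕0⊕0⊕1⊕1⊕0⊕0⊕0⊕0⊕0⊕1⊕0⊕0⊕0 = 0
Syndrome s16…s1 = 00101 → error at position 5.
Flip position 5: 1100101111000110100011000001000 → 1100001111000110100011000001000

1100001111000110100011000001000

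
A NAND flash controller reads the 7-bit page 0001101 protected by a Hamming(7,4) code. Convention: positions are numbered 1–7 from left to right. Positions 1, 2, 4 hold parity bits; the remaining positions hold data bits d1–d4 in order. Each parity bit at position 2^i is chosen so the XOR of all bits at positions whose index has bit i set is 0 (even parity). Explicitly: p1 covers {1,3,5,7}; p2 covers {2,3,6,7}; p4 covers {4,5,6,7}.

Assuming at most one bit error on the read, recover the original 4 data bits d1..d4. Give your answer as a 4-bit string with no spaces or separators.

0111

s1 (pos 1,3,5,7): 0⊕0⊕1⊕1 = 0
s2 (pos 2,3,6,7): 0⊕0⊕0⊕1 = 1
s4 (pos 4,5,6,7): 1⊕1⊕0⊕1 = 1
Syndrome s4…s1 = 110 → error at position 6.
Flip position 6: 0001101 → 0001111
Read data bits from positions 3,5,6,7: 0111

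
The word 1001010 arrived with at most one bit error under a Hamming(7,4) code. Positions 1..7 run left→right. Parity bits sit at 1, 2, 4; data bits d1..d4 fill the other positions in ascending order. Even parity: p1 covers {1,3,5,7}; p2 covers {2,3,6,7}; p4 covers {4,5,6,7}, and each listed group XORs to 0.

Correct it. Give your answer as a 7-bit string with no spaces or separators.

s1 (pos 1,3,5,7): 1⊕0⊕0⊕0 = 1
s2 (pos 2,3,6,7): 0⊕0⊕1⊕0 = 1
s4 (pos 4,5,6,7): 1⊕0⊕1⊕0 = 0
Syndrome s4…s1 = 011 → error at position 3.
Flip position 3: 1001010 → 1011010

1011010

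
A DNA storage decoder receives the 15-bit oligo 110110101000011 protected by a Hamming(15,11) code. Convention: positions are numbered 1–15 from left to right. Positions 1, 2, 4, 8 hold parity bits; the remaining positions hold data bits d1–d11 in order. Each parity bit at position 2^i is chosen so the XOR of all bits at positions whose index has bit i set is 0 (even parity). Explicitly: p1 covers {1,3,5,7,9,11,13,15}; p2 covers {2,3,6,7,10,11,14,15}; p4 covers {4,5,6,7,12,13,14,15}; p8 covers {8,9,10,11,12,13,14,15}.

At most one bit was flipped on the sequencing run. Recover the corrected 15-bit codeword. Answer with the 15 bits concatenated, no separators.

110110101000111

s1 (pos 1,3,5,7,9,11,13,15): 1⊕0⊕1⊕1⊕1⊕0⊕0⊕1 = 1
s2 (pos 2,3,6,7,10,11,14,15): 1⊕0⊕0⊕1⊕0⊕0⊕1⊕1 = 0
s4 (pos 4,5,6,7,12,13,14,15): 1⊕1⊕0⊕1⊕0⊕0⊕1⊕1 = 1
s8 (pos 8,9,10,11,12,13,14,15): 0⊕1⊕0⊕0⊕0⊕0⊕1⊕1 = 1
Syndrome s8…s1 = 1101 → error at position 13.
Flip position 13: 110110101000011 → 110110101000111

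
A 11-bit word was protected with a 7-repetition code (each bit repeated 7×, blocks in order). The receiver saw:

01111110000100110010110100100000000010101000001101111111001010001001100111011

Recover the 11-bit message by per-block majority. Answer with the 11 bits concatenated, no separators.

Block 1 (0111111): 6 ones → 1
Block 2 (0000100): 1 one → 0
Block 3 (1100101): 4 ones → 1
Block 4 (1010010): 3 ones → 0
Block 5 (0000000): 0 ones → 0
Block 6 (0101010): 3 ones → 0
Block 7 (0000110): 2 ones → 0
Block 8 (1111111): 7 ones → 1
Block 9 (0010100): 2 ones → 0
Block 10 (0100110): 3 ones → 0
Block 11 (0111011): 5 ones → 1

10100001001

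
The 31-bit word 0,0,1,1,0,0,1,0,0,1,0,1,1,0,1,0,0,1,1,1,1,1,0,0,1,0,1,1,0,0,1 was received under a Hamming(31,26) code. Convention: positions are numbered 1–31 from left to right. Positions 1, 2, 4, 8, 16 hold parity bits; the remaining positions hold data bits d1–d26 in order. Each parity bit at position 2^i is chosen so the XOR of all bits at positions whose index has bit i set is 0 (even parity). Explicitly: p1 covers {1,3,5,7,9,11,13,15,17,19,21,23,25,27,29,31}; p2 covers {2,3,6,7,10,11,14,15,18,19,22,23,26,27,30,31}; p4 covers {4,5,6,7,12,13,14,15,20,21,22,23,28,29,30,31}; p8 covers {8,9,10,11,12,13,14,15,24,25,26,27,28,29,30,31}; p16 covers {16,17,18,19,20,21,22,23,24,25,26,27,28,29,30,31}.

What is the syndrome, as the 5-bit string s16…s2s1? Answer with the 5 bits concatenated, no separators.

s1 (pos 1,3,5,7,9,11,13,15,17,19,21,23,25,27,29,31): 0⊕1⊕0⊕1⊕0⊕0⊕1⊕1⊕0⊕1⊕1⊕0⊕1⊕1⊕0⊕1 = 1
s2 (pos 2,3,6,7,10,11,14,15,18,19,22,23,26,27,30,31): 0⊕1⊕0⊕1⊕1⊕0⊕0⊕1⊕1⊕1⊕1⊕0⊕0⊕1⊕0⊕1 = 1
s4 (pos 4,5,6,7,12,13,14,15,20,21,22,23,28,29,30,31): 1⊕0⊕0⊕1⊕1⊕1⊕0⊕1⊕1⊕1⊕1⊕0⊕1⊕0⊕0⊕1 = 0
s8 (pos 8,9,10,11,12,13,14,15,24,25,26,27,28,29,30,31): 0⊕0⊕1⊕0⊕1⊕1⊕0⊕1⊕0⊕1⊕0⊕1⊕1⊕0⊕0⊕1 = 0
s16 (pos 16,17,18,19,20,21,22,23,24,25,26,27,28,29,30,31): 0⊕0⊕1⊕1⊕1⊕1⊕1⊕0⊕0⊕1⊕0⊕1⊕1⊕0⊕0⊕1 = 1
Syndrome s16…s1 = 10011 → error at position 19.

10011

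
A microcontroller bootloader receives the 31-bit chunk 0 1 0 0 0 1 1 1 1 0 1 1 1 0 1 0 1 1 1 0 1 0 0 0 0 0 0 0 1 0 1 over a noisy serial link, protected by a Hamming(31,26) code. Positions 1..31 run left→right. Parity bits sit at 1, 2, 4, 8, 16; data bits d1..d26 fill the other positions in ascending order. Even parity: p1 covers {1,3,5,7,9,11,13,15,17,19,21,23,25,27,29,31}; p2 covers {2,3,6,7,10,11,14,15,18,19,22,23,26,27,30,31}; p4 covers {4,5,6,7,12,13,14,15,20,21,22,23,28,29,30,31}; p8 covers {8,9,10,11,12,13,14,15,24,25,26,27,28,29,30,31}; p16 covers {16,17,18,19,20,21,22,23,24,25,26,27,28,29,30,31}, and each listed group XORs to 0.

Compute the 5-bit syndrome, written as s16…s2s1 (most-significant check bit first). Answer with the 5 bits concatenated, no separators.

s1 (pos 1,3,5,7,9,11,13,15,17,19,21,23,25,27,29,31): 0⊕0⊕0⊕1⊕1⊕1⊕1⊕1⊕1⊕1⊕1⊕0⊕0⊕0⊕1⊕1 = 0
s2 (pos 2,3,6,7,10,11,14,15,18,19,22,23,26,27,30,31): 1⊕0⊕1⊕1⊕0⊕1⊕0⊕1⊕1⊕1⊕0⊕0⊕0⊕0⊕0⊕1 = 0
s4 (pos 4,5,6,7,12,13,14,15,20,21,22,23,28,29,30,31): 0⊕0⊕1⊕1⊕1⊕1⊕0⊕1⊕0⊕1⊕0⊕0⊕0⊕1⊕0⊕1 = 0
s8 (pos 8,9,10,11,12,13,14,15,24,25,26,27,28,29,30,31): 1⊕1⊕0⊕1⊕1⊕1⊕0⊕1⊕0⊕0⊕0⊕0⊕0⊕1⊕0⊕1 = 0
s16 (pos 16,17,18,19,20,21,22,23,24,25,26,27,28,29,30,31): 0⊕1⊕1⊕1⊕0⊕1⊕0⊕0⊕0⊕0⊕0⊕0⊕0⊕1⊕0⊕1 = 0
Syndrome s16…s1 = 00000 → no error.

00000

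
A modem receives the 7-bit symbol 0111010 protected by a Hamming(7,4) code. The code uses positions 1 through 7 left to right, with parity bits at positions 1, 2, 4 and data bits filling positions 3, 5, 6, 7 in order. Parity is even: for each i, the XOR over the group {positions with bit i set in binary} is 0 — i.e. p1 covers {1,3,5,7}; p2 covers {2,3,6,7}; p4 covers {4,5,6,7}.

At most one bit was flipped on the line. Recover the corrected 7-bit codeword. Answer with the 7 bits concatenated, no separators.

s1 (pos 1,3,5,7): 0⊕1⊕0⊕0 = 1
s2 (pos 2,3,6,7): 1⊕1⊕1⊕0 = 1
s4 (pos 4,5,6,7): 1⊕0⊕1⊕0 = 0
Syndrome s4…s1 = 011 → error at position 3.
Flip position 3: 0111010 → 0101010

0101010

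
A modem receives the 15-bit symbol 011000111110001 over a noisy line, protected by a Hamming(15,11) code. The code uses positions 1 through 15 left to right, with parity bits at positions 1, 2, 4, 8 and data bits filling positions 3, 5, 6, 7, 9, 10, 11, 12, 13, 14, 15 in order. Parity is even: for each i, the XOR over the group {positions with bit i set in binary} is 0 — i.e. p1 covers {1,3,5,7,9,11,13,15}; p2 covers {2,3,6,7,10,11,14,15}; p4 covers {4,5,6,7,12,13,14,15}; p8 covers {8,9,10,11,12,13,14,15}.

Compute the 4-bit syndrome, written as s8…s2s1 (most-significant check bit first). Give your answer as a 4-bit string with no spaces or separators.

1001

s1 (pos 1,3,5,7,9,11,13,15): 0⊕1⊕0⊕1⊕1⊕1⊕0⊕1 = 1
s2 (pos 2,3,6,7,10,11,14,15): 1⊕1⊕0⊕1⊕1⊕1⊕0⊕1 = 0
s4 (pos 4,5,6,7,12,13,14,15): 0⊕0⊕0⊕1⊕0⊕0⊕0⊕1 = 0
s8 (pos 8,9,10,11,12,13,14,15): 1⊕1⊕1⊕1⊕0⊕0⊕0⊕1 = 1
Syndrome s8…s1 = 1001 → error at position 9.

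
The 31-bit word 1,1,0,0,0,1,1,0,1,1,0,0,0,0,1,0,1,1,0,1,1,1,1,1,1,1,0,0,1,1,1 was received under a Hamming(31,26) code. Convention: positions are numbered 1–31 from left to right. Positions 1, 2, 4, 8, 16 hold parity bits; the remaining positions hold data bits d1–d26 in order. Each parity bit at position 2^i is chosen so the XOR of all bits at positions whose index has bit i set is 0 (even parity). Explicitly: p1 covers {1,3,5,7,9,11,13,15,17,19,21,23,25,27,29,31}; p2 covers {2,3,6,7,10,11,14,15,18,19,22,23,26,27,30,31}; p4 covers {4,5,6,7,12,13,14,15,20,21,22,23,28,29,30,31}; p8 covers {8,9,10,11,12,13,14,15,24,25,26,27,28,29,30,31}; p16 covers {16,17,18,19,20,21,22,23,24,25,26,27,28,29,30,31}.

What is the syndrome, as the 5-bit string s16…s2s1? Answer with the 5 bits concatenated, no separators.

s1 (pos 1,3,5,7,9,11,13,15,17,19,21,23,25,27,29,31): 1⊕0⊕0⊕1⊕1⊕0⊕0⊕1⊕1⊕0⊕1⊕1⊕1⊕0⊕1⊕1 = 0
s2 (pos 2,3,6,7,10,11,14,15,18,19,22,23,26,27,30,31): 1⊕0⊕1⊕1⊕1⊕0⊕0⊕1⊕1⊕0⊕1⊕1⊕1⊕0⊕1⊕1 = 1
s4 (pos 4,5,6,7,12,13,14,15,20,21,22,23,28,29,30,31): 0⊕0⊕1⊕1⊕0⊕0⊕0⊕1⊕1⊕1⊕1⊕1⊕0⊕1⊕1⊕1 = 0
s8 (pos 8,9,10,11,12,13,14,15,24,25,26,27,28,29,30,31): 0⊕1⊕1⊕0⊕0⊕0⊕0⊕1⊕1⊕1⊕1⊕0⊕0⊕1⊕1⊕1 = 1
s16 (pos 16,17,18,19,20,21,22,23,24,25,26,27,28,29,30,31): 0⊕1⊕1⊕0⊕1⊕1⊕1⊕1⊕1⊕1⊕1⊕0⊕0⊕1⊕1⊕1 = 0
Syndrome s16…s1 = 01010 → error at position 10.

01010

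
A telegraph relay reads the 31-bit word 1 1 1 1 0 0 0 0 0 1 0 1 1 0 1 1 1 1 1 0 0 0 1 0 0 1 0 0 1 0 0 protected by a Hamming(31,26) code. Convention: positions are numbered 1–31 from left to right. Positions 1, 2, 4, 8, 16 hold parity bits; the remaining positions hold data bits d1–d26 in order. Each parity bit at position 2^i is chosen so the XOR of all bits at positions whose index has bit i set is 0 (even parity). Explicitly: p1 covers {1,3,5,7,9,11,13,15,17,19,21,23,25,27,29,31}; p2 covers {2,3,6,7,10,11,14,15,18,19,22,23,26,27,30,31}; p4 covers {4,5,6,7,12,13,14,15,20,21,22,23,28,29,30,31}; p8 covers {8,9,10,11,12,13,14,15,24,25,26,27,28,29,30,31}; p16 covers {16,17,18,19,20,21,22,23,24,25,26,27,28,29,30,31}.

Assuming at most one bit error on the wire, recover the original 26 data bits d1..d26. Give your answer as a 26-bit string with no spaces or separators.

s1 (pos 1,3,5,7,9,11,13,15,17,19,21,23,25,27,29,31): 1⊕1⊕0⊕0⊕0⊕0⊕1⊕1⊕1⊕1⊕0⊕1⊕0⊕0⊕1⊕0 = 0
s2 (pos 2,3,6,7,10,11,14,15,18,19,22,23,26,27,30,31): 1⊕1⊕0⊕0⊕1⊕0⊕0⊕1⊕1⊕1⊕0⊕1⊕1⊕0⊕0⊕0 = 0
s4 (pos 4,5,6,7,12,13,14,15,20,21,22,23,28,29,30,31): 1⊕0⊕0⊕0⊕1⊕1⊕0⊕1⊕0⊕0⊕0⊕1⊕0⊕1⊕0⊕0 = 0
s8 (pos 8,9,10,11,12,13,14,15,24,25,26,27,28,29,30,31): 0⊕0⊕1⊕0⊕1⊕1⊕0⊕1⊕0⊕0⊕1⊕0⊕0⊕1⊕0⊕0 = 0
s16 (pos 16,17,18,19,20,21,22,23,24,25,26,27,28,29,30,31): 1⊕1⊕1⊕1⊕0⊕0⊕0⊕1⊕0⊕0⊕1⊕0⊕0⊕1⊕0⊕0 = 1
Syndrome s16…s1 = 10000 → error at position 16.
Flip position 16: 1111000001011011111000100100100 → 1111000001011010111000100100100
Read data bits from positions 3,5,6,7,9,10,11,12,13,14,15,17,18,19,20,21,22,23,24,25,26,27,28,29,30,31: 10000101101111000100100100

10000101101111000100100100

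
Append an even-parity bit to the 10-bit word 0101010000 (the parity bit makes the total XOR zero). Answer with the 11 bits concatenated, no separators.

01010100001

XOR of the 10 data bits: 0⊕1⊕0⊕1⊕0⊕1⊕0⊕0⊕0⊕0 = 1
Parity bit = 1 (so all 11 bits XOR to 0).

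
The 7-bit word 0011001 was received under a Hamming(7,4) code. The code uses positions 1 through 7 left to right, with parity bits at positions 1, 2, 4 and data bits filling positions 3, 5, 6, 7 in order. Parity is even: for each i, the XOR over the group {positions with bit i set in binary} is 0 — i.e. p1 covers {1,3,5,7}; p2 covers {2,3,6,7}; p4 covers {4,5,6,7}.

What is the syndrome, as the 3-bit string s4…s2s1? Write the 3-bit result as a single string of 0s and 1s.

s1 (pos 1,3,5,7): 0⊕1⊕0⊕1 = 0
s2 (pos 2,3,6,7): 0⊕1⊕0⊕1 = 0
s4 (pos 4,5,6,7): 1⊕0⊕0⊕1 = 0
Syndrome s4…s1 = 000 → no error.

000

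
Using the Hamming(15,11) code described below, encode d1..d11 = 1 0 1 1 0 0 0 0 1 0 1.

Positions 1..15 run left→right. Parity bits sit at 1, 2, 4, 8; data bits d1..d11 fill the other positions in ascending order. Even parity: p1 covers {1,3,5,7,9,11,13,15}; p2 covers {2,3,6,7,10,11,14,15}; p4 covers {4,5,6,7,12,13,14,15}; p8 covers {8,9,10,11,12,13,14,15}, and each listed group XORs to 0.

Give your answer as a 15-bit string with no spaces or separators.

001001100000101

Place data at non-parity positions: p1 p2 1 p4 0 1 1 p8 0 0 0 0 1 0 1
p1 (pos 1,3,5,7,9,11,13,15): XOR of data positions = 1⊕0⊕1⊕0⊕0⊕1⊕1 = 0
p2 (pos 2,3,6,7,10,11,14,15): XOR of data positions = 1⊕1⊕1⊕0⊕0⊕0⊕1 = 0
p4 (pos 4,5,6,7,12,13,14,15): XOR of data positions = 0⊕1⊕1⊕0⊕1⊕0⊕1 = 0
p8 (pos 8,9,10,11,12,13,14,15): XOR of data positions = 0⊕0⊕0⊕0⊕1⊕0⊕1 = 0
Codeword: 001001100000101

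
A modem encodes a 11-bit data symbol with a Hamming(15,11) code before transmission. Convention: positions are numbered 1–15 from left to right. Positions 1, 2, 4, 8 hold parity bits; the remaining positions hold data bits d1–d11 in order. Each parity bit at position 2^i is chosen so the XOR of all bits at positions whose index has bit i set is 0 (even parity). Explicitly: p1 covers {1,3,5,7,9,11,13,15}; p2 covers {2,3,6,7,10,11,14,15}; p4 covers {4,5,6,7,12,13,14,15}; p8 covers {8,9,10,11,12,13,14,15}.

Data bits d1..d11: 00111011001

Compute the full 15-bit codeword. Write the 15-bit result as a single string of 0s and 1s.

Place data at non-parity positions: p1 p2 0 p4 0 1 1 p8 1 0 1 1 0 0 1
p1 (pos 1,3,5,7,9,11,13,15): XOR of data positions = 0⊕0⊕1⊕1⊕1⊕0⊕1 = 0
p2 (pos 2,3,6,7,10,11,14,15): XOR of data positions = 0⊕1⊕1⊕0⊕1⊕0⊕1 = 0
p4 (pos 4,5,6,7,12,13,14,15): XOR of data positions = 0⊕1⊕1⊕1⊕0⊕0⊕1 = 0
p8 (pos 8,9,10,11,12,13,14,15): XOR of data positions = 1⊕0⊕1⊕1⊕0⊕0⊕1 = 0
Codeword: 000001101011001

000001101011001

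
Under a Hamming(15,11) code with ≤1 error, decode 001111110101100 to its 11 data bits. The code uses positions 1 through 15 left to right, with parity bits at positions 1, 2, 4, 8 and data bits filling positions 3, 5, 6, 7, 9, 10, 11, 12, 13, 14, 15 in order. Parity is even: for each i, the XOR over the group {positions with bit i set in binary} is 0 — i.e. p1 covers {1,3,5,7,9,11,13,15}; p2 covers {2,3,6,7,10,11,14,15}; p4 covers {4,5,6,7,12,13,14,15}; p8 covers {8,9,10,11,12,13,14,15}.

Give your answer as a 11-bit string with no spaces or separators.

11110101100

s1 (pos 1,3,5,7,9,11,13,15): 0⊕1⊕1⊕1⊕0⊕0⊕1⊕0 = 0
s2 (pos 2,3,6,7,10,11,14,15): 0⊕1⊕1⊕1⊕1⊕0⊕0⊕0 = 0
s4 (pos 4,5,6,7,12,13,14,15): 1⊕1⊕1⊕1⊕1⊕1⊕0⊕0 = 0
s8 (pos 8,9,10,11,12,13,14,15): 1⊕0⊕1⊕0⊕1⊕1⊕0⊕0 = 0
Syndrome s8…s1 = 0000 → no error.
Read data bits from positions 3,5,6,7,9,10,11,12,13,14,15: 11110101100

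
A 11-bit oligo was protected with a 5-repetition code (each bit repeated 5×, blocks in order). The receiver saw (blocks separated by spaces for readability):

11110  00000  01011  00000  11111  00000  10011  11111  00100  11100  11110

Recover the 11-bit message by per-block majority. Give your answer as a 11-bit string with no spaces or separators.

Block 1 (11110): 4 ones → 1
Block 2 (00000): 0 ones → 0
Block 3 (01011): 3 ones → 1
Block 4 (00000): 0 ones → 0
Block 5 (11111): 5 ones → 1
Block 6 (00000): 0 ones → 0
Block 7 (10011): 3 ones → 1
Block 8 (11111): 5 ones → 1
Block 9 (00100): 1 one → 0
Block 10 (11100): 3 ones → 1
Block 11 (11110): 4 ones → 1

10101011011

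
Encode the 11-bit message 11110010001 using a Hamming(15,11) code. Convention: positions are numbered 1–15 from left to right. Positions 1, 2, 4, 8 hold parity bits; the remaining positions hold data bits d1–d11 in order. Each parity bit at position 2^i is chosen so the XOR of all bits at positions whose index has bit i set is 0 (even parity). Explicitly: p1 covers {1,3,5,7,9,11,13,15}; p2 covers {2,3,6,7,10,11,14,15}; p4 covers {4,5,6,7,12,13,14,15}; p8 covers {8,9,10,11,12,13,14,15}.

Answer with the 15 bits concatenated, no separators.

Place data at non-parity positions: p1 p2 1 p4 1 1 1 p8 0 0 1 0 0 0 1
p1 (pos 1,3,5,7,9,11,13,15): XOR of data positions = 1⊕1⊕1⊕0⊕1⊕0⊕1 = 1
p2 (pos 2,3,6,7,10,11,14,15): XOR of data positions = 1⊕1⊕1⊕0⊕1⊕0⊕1 = 1
p4 (pos 4,5,6,7,12,13,14,15): XOR of data positions = 1⊕1⊕1⊕0⊕0⊕0⊕1 = 0
p8 (pos 8,9,10,11,12,13,14,15): XOR of data positions = 0⊕0⊕1⊕0⊕0⊕0⊕1 = 0
Codeword: 111011100010001

111011100010001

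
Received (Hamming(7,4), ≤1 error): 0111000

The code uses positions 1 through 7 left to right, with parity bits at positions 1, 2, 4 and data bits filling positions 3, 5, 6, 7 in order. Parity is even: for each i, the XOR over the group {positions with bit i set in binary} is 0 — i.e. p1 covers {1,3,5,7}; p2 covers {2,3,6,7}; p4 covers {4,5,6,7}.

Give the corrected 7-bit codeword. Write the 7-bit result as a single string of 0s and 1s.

s1 (pos 1,3,5,7): 0⊕1⊕0⊕0 = 1
s2 (pos 2,3,6,7): 1⊕1⊕0⊕0 = 0
s4 (pos 4,5,6,7): 1⊕0⊕0⊕0 = 1
Syndrome s4…s1 = 101 → error at position 5.
Flip position 5: 0111000 → 0111100

0111100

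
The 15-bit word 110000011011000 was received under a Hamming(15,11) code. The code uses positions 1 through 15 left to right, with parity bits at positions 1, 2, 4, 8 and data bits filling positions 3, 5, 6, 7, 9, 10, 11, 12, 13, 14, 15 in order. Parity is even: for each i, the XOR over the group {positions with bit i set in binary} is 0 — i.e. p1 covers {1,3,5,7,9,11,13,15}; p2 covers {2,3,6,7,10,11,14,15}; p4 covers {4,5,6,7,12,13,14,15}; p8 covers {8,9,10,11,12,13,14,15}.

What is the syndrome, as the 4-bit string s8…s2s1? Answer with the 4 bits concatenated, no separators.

s1 (pos 1,3,5,7,9,11,13,15): 1⊕0⊕0⊕0⊕1⊕1⊕0⊕0 = 1
s2 (pos 2,3,6,7,10,11,14,15): 1⊕0⊕0⊕0⊕0⊕1⊕0⊕0 = 0
s4 (pos 4,5,6,7,12,13,14,15): 0⊕0⊕0⊕0⊕1⊕0⊕0⊕0 = 1
s8 (pos 8,9,10,11,12,13,14,15): 1⊕1⊕0⊕1⊕1⊕0⊕0⊕0 = 0
Syndrome s8…s1 = 0101 → error at position 5.

0101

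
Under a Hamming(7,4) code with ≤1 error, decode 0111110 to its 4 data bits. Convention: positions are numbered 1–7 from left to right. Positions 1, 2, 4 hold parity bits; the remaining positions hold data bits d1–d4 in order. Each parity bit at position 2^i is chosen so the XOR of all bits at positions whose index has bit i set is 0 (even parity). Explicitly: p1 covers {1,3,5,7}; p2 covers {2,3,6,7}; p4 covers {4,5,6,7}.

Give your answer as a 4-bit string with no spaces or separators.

1100

s1 (pos 1,3,5,7): 0⊕1⊕1⊕0 = 0
s2 (pos 2,3,6,7): 1⊕1⊕1⊕0 = 1
s4 (pos 4,5,6,7): 1⊕1⊕1⊕0 = 1
Syndrome s4…s1 = 110 → error at position 6.
Flip position 6: 0111110 → 0111100
Read data bits from positions 3,5,6,7: 1100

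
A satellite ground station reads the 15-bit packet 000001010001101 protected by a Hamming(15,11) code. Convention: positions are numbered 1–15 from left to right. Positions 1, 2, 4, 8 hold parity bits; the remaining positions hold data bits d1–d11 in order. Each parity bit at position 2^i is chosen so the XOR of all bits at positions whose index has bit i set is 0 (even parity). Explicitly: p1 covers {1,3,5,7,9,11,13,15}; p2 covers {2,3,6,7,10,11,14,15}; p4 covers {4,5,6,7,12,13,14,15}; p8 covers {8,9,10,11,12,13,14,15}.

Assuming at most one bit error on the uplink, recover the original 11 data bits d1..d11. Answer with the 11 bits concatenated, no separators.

s1 (pos 1,3,5,7,9,11,13,15): 0⊕0⊕0⊕0⊕0⊕0⊕1⊕1 = 0
s2 (pos 2,3,6,7,10,11,14,15): 0⊕0⊕1⊕0⊕0⊕0⊕0⊕1 = 0
s4 (pos 4,5,6,7,12,13,14,15): 0⊕0⊕1⊕0⊕1⊕1⊕0⊕1 = 0
s8 (pos 8,9,10,11,12,13,14,15): 1⊕0⊕0⊕0⊕1⊕1⊕0⊕1 = 0
Syndrome s8…s1 = 0000 → no error.
Read data bits from positions 3,5,6,7,9,10,11,12,13,14,15: 00100001101

00100001101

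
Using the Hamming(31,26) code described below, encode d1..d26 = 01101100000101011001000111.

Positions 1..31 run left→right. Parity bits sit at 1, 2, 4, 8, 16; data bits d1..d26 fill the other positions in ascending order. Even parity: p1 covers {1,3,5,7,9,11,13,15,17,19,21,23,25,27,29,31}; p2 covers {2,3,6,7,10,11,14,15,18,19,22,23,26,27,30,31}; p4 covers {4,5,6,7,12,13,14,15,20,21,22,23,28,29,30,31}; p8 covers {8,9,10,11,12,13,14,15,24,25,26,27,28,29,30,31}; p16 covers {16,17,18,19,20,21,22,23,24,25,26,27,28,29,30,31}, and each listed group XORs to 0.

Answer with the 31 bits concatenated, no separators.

0001110011000000101011001000111

Place data at non-parity positions: p1 p2 0 p4 1 1 0 p8 1 1 0 0 0 0 0 p16 1 0 1 0 1 1 0 0 1 0 0 0 1 1 1
p1 (pos 1,3,5,7,9,11,13,15,17,19,21,23,25,27,29,31): XOR of data positions = 0⊕1⊕0⊕1⊕0⊕0⊕0⊕1⊕1⊕1⊕0⊕1⊕0⊕1⊕1 = 0
p2 (pos 2,3,6,7,10,11,14,15,18,19,22,23,26,27,30,31): XOR of data positions = 0⊕1⊕0⊕1⊕0⊕0⊕0⊕0⊕1⊕1⊕0⊕0⊕0⊕1⊕1 = 0
p4 (pos 4,5,6,7,12,13,14,15,20,21,22,23,28,29,30,31): XOR of data positions = 1⊕1⊕0⊕0⊕0⊕0⊕0⊕0⊕1⊕1⊕0⊕0⊕1⊕1⊕1 = 1
p8 (pos 8,9,10,11,12,13,14,15,24,25,26,27,28,29,30,31): XOR of data positions = 1⊕1⊕0⊕0⊕0⊕0⊕0⊕0⊕1⊕0⊕0⊕0⊕1⊕1⊕1 = 0
p16 (pos 16,17,18,19,20,21,22,23,24,25,26,27,28,29,30,31): XOR of data positions = 1⊕0⊕1⊕0⊕1⊕1⊕0⊕0⊕1⊕0⊕0⊕0⊕1⊕1⊕1 = 0
Codeword: 0001110011000000101011001000111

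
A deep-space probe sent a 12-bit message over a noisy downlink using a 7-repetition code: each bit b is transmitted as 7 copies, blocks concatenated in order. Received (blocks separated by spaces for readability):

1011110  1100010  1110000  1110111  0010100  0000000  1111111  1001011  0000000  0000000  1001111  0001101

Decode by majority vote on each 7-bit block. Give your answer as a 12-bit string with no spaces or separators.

100100110010

Block 1 (1011110): 5 ones → 1
Block 2 (1100010): 3 ones → 0
Block 3 (1110000): 3 ones → 0
Block 4 (1110111): 6 ones → 1
Block 5 (0010100): 2 ones → 0
Block 6 (0000000): 0 ones → 0
Block 7 (1111111): 7 ones → 1
Block 8 (1001011): 4 ones → 1
Block 9 (0000000): 0 ones → 0
Block 10 (0000000): 0 ones → 0
Block 11 (1001111): 5 ones → 1
Block 12 (0001101): 3 ones → 0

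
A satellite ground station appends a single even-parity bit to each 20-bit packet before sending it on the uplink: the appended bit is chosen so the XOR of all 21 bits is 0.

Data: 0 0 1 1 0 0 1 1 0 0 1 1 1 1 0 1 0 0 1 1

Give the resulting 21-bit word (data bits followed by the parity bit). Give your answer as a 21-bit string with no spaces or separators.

001100110011110100111

XOR of the 20 data bits: 0⊕0⊕1⊕1⊕0⊕0⊕1⊕1⊕0⊕0⊕1⊕1⊕1⊕1⊕0⊕1⊕0⊕0⊕1⊕1 = 1
Parity bit = 1 (so all 21 bits XOR to 0).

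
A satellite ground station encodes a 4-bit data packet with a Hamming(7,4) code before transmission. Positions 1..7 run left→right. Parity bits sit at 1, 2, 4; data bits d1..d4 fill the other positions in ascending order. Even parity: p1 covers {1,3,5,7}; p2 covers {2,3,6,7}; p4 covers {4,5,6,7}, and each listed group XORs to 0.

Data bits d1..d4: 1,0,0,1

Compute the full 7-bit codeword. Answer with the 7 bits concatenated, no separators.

0011001

Place data at non-parity positions: p1 p2 1 p4 0 0 1
p1 (pos 1,3,5,7): XOR of data positions = 1⊕0⊕1 = 0
p2 (pos 2,3,6,7): XOR of data positions = 1⊕0⊕1 = 0
p4 (pos 4,5,6,7): XOR of data positions = 0⊕0⊕1 = 1
Codeword: 0011001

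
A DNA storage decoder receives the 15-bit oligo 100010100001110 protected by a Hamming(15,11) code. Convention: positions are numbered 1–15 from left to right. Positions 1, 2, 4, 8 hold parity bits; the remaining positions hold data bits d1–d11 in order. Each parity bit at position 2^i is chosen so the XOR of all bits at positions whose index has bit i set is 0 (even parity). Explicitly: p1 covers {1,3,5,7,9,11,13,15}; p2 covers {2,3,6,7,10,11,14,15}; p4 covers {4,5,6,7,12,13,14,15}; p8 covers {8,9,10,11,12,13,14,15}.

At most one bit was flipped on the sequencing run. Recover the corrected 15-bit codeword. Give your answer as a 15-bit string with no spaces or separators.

s1 (pos 1,3,5,7,9,11,13,15): 1⊕0⊕1⊕1⊕0⊕0⊕1⊕0 = 0
s2 (pos 2,3,6,7,10,11,14,15): 0⊕0⊕0⊕1⊕0⊕0⊕1⊕0 = 0
s4 (pos 4,5,6,7,12,13,14,15): 0⊕1⊕0⊕1⊕1⊕1⊕1⊕0 = 1
s8 (pos 8,9,10,11,12,13,14,15): 0⊕0⊕0⊕0⊕1⊕1⊕1⊕0 = 1
Syndrome s8…s1 = 1100 → error at position 12.
Flip position 12: 100010100001110 → 100010100000110

100010100000110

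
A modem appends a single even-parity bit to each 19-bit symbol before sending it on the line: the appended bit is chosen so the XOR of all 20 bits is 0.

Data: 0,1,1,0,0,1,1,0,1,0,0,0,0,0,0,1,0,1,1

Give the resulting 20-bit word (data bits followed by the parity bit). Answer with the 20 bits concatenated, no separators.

01100110100000010110

XOR of the 19 data bits: 0⊕1⊕1⊕0⊕0⊕1⊕1⊕0⊕1⊕0⊕0⊕0⊕0⊕0⊕0⊕1⊕0⊕1⊕1 = 0
Parity bit = 0 (so all 20 bits XOR to 0).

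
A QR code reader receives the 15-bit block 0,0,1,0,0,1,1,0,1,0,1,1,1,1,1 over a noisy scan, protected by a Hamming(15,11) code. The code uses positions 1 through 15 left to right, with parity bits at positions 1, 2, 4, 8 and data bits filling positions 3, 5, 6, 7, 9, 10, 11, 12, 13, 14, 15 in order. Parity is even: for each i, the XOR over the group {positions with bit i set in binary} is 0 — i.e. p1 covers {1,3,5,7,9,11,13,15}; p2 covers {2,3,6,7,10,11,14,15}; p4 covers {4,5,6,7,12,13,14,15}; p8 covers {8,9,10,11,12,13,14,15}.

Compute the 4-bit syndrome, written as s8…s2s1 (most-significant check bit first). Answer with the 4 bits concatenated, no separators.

s1 (pos 1,3,5,7,9,11,13,15): 0⊕1⊕0⊕1⊕1⊕1⊕1⊕1 = 0
s2 (pos 2,3,6,7,10,11,14,15): 0⊕1⊕1⊕1⊕0⊕1⊕1⊕1 = 0
s4 (pos 4,5,6,7,12,13,14,15): 0⊕0⊕1⊕1⊕1⊕1⊕1⊕1 = 0
s8 (pos 8,9,10,11,12,13,14,15): 0⊕1⊕0⊕1⊕1⊕1⊕1⊕1 = 0
Syndrome s8…s1 = 0000 → no error.

0000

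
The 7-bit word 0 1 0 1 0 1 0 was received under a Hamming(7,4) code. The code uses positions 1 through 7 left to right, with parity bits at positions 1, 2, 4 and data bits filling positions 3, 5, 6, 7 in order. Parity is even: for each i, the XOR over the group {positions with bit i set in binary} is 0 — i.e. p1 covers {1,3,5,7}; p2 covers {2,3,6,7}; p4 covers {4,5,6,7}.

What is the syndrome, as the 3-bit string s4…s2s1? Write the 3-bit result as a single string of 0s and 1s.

s1 (pos 1,3,5,7): 0⊕0⊕0⊕0 = 0
s2 (pos 2,3,6,7): 1⊕0⊕1⊕0 = 0
s4 (pos 4,5,6,7): 1⊕0⊕1⊕0 = 0
Syndrome s4…s1 = 000 → no error.

000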